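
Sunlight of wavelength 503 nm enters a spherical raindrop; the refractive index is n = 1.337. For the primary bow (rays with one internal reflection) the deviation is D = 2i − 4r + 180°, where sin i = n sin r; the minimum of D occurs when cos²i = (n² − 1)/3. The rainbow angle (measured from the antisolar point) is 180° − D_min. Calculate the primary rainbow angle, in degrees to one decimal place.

cos²i = (1.78757 − 1)/3 = 0.26252; i = arccos(0.51237) = 59.178°.
sin r = sin 59.178°/1.337 = 0.64231; r = 39.964°.
D_min = 2·59.178° − 4·39.964° + 180° = 138.500°.
Rainbow angle = 180° − D_min = 41.500°.

41.5°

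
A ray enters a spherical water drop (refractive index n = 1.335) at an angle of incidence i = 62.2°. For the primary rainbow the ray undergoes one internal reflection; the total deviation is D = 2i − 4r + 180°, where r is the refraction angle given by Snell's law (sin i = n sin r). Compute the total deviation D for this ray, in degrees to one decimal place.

138.4°

sin r = sin 62.2° / 1.335 = 0.8846/1.335 = 0.6626; r = 41.50°.
D = 2·62.2° − 4·41.50° + 180° = 124.40° − 166.00° + 180° = 138.40°.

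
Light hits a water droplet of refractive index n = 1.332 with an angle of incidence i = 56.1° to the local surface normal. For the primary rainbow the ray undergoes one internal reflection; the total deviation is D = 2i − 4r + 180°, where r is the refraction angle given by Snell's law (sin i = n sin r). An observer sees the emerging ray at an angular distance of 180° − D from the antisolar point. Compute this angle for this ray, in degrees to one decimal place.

42.0°

sin r = sin 56.1° / 1.332 = 0.8300/1.332 = 0.6231; r = 38.55°.
D = 2·56.1° − 4·38.55° + 180° = 112.20° − 154.18° + 180° = 138.02°.
Angle from antisolar point = 180° − D = 41.98°.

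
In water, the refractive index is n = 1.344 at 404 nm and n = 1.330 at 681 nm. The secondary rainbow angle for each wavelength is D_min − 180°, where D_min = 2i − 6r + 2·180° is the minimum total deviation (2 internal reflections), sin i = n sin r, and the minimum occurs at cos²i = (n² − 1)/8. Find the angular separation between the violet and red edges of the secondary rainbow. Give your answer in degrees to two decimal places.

At 404 nm (n = 1.344): cos²i = 0.10079 → i = 71.490°, r = 44.874°, D_min = 233.733°, rainbow angle = 53.733°.
At 681 nm (n = 1.330): cos²i = 0.09611 → i = 71.940°, r = 45.630°, D_min = 230.101°, rainbow angle = 50.101°.
Angular width = |53.733° − 50.101°| = 3.632°.

3.63°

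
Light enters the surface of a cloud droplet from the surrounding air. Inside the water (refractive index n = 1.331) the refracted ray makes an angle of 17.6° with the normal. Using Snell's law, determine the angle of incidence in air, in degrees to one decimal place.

Snell: sin θ_i = n · sin θ_r = 1.331 × sin 17.6° = 1.331 × 0.3024 = 0.4025.
θ_i = arcsin(0.4025) = 23.73°.

23.7°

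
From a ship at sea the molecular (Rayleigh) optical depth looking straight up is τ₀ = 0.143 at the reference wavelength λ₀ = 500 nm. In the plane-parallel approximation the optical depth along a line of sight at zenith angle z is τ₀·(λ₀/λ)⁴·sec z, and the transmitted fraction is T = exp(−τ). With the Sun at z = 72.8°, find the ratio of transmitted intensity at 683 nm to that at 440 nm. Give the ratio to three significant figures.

1.95

Airmass: sec 72.8° = 3.3817.
τ(683 nm) = 0.143 × (500/683)⁴ × 3.3817 = 0.143 × 0.2872 × 3.3817 = 0.1389.
τ(440 nm) = 0.143 × (500/440)⁴ × 3.3817 = 0.143 × 1.6675 × 3.3817 = 0.8064.
T(683)/T(440) = exp(τ_B − τ_A) = exp(0.6675) = 1.9493.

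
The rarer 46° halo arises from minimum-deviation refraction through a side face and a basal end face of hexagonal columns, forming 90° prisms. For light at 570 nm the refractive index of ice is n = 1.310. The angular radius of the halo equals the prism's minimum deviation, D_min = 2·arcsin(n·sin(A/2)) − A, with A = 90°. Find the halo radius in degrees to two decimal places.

n·sin(A/2) = 1.310 × sin 45° = 1.310 × 0.7071 = 0.9263.
D_min = 2·arcsin(0.9263) − 90° = 2 × 67.867° − 90° = 45.733°.

45.73°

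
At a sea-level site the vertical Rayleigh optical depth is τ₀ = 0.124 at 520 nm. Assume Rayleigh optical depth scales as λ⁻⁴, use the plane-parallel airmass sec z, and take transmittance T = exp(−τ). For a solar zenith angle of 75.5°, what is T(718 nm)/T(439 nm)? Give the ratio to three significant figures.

2.31

Airmass: sec 75.5° = 3.9939.
τ(718 nm) = 0.124 × (520/718)⁴ × 3.9939 = 0.124 × 0.2751 × 3.9939 = 0.1363.
τ(439 nm) = 0.124 × (520/439)⁴ × 3.9939 = 0.124 × 1.9686 × 3.9939 = 0.9749.
T(718)/T(439) = exp(τ_B − τ_A) = exp(0.8387) = 2.3133.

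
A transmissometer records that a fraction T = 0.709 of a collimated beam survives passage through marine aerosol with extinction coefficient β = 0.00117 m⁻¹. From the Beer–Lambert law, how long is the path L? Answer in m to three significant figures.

294 m

Beer–Lambert: T = exp(−βL) ⇒ L = −ln(T)/β = −ln(0.709)/0.00117 = 0.3439/0.00117 = 293.9 m.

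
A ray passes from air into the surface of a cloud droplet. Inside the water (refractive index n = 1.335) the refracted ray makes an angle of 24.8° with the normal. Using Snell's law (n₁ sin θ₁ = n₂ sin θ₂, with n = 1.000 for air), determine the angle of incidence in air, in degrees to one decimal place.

Snell: sin θ_i = n · sin θ_r = 1.335 × sin 24.8° = 1.335 × 0.4195 = 0.5600.
θ_i = arcsin(0.5600) = 34.05°.

34.1°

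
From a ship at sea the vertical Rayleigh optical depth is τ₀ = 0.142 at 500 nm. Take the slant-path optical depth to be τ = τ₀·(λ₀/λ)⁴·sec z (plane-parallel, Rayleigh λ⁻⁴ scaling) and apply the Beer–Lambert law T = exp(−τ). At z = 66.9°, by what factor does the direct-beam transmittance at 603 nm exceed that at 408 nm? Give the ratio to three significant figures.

Airmass: sec 66.9° = 2.5488.
τ(603 nm) = 0.142 × (500/603)⁴ × 2.5488 = 0.142 × 0.4727 × 2.5488 = 0.1711.
τ(408 nm) = 0.142 × (500/408)⁴ × 2.5488 = 0.142 × 2.2555 × 2.5488 = 0.8163.
T(603)/T(408) = exp(τ_B − τ_A) = exp(0.6452) = 1.9064.

1.91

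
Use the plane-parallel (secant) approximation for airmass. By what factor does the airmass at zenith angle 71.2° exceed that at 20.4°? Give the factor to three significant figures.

X(71.2°)/X(20.4°) = sec 71.2° / sec 20.4° = cos 20.4° / cos 71.2° = 0.9373/0.3223 = 2.9084.

2.91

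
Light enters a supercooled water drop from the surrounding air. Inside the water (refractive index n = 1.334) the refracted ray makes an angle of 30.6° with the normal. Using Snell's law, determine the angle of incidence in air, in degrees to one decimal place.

Snell: sin θ_i = n · sin θ_r = 1.334 × sin 30.6° = 1.334 × 0.5090 = 0.6791.
θ_i = arcsin(0.6791) = 42.77°.

42.8°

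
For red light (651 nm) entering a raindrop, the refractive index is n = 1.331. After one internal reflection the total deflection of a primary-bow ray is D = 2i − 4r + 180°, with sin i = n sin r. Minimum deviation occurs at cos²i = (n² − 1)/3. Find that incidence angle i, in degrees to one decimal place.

59.5°

cos²i = (1.331² − 1)/3 = (1.77156 − 1)/3 = 0.25719.
cos i = 0.50714, so i = 59.527°.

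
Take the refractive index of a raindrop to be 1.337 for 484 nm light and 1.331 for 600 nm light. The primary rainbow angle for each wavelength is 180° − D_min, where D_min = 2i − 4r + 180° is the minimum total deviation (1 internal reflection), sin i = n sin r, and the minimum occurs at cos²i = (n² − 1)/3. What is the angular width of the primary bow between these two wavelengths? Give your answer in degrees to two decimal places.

0.87°

At 484 nm (n = 1.337): cos²i = 0.26252 → i = 59.178°, r = 39.964°, D_min = 138.500°, rainbow angle = 41.500°.
At 600 nm (n = 1.331): cos²i = 0.25719 → i = 59.527°, r = 40.356°, D_min = 137.630°, rainbow angle = 42.370°.
Angular width = |41.500° − 42.370°| = 0.870°.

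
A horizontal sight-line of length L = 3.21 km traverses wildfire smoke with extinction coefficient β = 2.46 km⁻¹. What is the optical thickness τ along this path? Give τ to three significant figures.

τ = β·L = 2.46 × 3.21 = 7.8966.

7.90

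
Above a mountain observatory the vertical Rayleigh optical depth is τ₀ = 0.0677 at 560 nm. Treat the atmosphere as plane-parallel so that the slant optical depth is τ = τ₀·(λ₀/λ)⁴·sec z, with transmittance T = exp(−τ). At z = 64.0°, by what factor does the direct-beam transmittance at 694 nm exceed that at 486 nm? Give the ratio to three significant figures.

Airmass: sec 64.0° = 2.2812.
τ(694 nm) = 0.0677 × (560/694)⁴ × 2.2812 = 0.0677 × 0.4239 × 2.2812 = 0.0655.
τ(486 nm) = 0.0677 × (560/486)⁴ × 2.2812 = 0.0677 × 1.7628 × 2.2812 = 0.2722.
T(694)/T(486) = exp(τ_B − τ_A) = exp(0.2068) = 1.2297.

1.23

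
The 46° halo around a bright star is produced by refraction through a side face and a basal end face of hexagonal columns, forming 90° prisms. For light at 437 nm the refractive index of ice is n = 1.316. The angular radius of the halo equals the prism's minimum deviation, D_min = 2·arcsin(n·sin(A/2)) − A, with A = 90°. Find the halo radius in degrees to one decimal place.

n·sin(A/2) = 1.316 × sin 45° = 1.316 × 0.7071 = 0.9306.
D_min = 2·arcsin(0.9306) − 90° = 2 × 68.521° − 90° = 47.042°.

47.0°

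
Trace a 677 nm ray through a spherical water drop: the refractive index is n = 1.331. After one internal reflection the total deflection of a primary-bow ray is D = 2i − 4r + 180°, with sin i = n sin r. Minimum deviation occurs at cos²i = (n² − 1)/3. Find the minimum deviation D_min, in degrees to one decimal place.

cos²i = (1.77156 − 1)/3 = 0.25719; i = arccos(0.50714) = 59.527°.
sin r = sin 59.527°/1.331 = 0.64753; r = 40.356°.
D_min = 2·59.527° − 4·40.356° + 180° = 137.630°.

137.6°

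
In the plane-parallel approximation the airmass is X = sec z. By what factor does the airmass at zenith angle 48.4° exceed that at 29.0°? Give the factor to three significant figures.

X(48.4°)/X(29.0°) = sec 48.4° / sec 29.0° = cos 29.0° / cos 48.4° = 0.8746/0.6639 = 1.3173.

1.32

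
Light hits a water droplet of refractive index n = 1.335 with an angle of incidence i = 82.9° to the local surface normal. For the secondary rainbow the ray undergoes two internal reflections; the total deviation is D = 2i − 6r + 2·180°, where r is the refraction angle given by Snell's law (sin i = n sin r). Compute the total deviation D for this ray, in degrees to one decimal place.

sin r = sin 82.9° / 1.335 = 0.9923/1.335 = 0.7433; r = 48.01°.
D = 2·82.9° − 6·48.01° + 2·180° = 165.80° − 288.09° + 360° = 237.71°.

237.7°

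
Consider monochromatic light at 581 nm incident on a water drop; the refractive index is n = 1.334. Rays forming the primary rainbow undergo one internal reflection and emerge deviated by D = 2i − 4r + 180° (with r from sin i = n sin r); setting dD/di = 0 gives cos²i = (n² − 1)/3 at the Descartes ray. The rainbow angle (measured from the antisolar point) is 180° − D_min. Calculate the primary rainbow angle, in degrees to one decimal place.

41.9°

cos²i = (1.77956 − 1)/3 = 0.25985; i = arccos(0.50976) = 59.352°.
sin r = sin 59.352°/1.334 = 0.64492; r = 40.159°.
D_min = 2·59.352° − 4·40.159° + 180° = 138.067°.
Rainbow angle = 180° − D_min = 41.933°.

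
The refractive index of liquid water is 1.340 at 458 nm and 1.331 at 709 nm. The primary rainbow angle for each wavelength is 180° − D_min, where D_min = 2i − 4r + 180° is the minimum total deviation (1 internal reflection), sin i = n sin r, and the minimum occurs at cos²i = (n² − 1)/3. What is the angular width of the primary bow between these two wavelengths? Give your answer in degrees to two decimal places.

At 458 nm (n = 1.340): cos²i = 0.26520 → i = 59.004°, r = 39.770°, D_min = 138.929°, rainbow angle = 41.071°.
At 709 nm (n = 1.331): cos²i = 0.25719 → i = 59.527°, r = 40.356°, D_min = 137.630°, rainbow angle = 42.370°.
Angular width = |41.071° − 42.370°| = 1.299°.

1.30°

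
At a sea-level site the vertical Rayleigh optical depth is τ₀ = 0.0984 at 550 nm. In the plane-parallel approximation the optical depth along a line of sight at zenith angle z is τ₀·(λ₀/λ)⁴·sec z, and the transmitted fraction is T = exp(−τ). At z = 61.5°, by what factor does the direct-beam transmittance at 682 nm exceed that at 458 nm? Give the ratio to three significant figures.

1.41

Airmass: sec 61.5° = 2.0957.
τ(682 nm) = 0.0984 × (550/682)⁴ × 2.0957 = 0.0984 × 0.4230 × 2.0957 = 0.0872.
τ(458 nm) = 0.0984 × (550/458)⁴ × 2.0957 = 0.0984 × 2.0796 × 2.0957 = 0.4289.
T(682)/T(458) = exp(τ_B − τ_A) = exp(0.3416) = 1.4073.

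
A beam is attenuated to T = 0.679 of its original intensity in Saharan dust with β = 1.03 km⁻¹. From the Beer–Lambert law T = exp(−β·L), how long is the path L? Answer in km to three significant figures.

Beer–Lambert: T = exp(−βL) ⇒ L = −ln(T)/β = −ln(0.679)/1.03 = 0.3871/1.03 = 0.3759 km.

0.376 km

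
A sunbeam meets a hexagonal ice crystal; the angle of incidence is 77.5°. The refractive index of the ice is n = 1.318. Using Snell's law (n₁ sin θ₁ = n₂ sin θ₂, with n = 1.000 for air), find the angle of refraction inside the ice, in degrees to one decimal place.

Snell: sin θ_r = sin θ_i / n = sin 77.5° / 1.318 = 0.9763 / 1.318 = 0.7407.
θ_r = arcsin(0.7407) = 47.79°.

47.8°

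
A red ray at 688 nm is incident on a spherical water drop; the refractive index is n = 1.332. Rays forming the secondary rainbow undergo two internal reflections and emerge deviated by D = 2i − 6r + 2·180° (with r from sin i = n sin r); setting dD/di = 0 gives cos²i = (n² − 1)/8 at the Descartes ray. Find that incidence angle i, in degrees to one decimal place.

cos²i = (1.332² − 1)/8 = (1.77422 − 1)/8 = 0.09678.
cos i = 0.31109, so i = 71.875°.

71.9°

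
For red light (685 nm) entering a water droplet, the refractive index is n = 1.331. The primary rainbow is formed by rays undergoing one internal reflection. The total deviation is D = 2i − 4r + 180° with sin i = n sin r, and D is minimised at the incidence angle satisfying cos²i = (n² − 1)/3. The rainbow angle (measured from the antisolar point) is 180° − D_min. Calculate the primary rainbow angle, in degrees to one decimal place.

cos²i = (1.77156 − 1)/3 = 0.25719; i = arccos(0.50714) = 59.527°.
sin r = sin 59.527°/1.331 = 0.64753; r = 40.356°.
D_min = 2·59.527° − 4·40.356° + 180° = 137.630°.
Rainbow angle = 180° − D_min = 42.370°.

42.4°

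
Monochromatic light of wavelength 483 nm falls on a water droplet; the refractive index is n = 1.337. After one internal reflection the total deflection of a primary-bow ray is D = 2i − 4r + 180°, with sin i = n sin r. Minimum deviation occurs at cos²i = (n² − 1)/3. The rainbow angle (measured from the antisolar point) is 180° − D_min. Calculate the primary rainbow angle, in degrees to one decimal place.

41.5°

cos²i = (1.78757 − 1)/3 = 0.26252; i = arccos(0.51237) = 59.178°.
sin r = sin 59.178°/1.337 = 0.64231; r = 39.964°.
D_min = 2·59.178° − 4·39.964° + 180° = 138.500°.
Rainbow angle = 180° − D_min = 41.500°.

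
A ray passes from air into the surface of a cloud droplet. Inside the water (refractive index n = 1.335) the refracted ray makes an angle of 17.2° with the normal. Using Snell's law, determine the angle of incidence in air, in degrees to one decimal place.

23.3°

Snell: sin θ_i = n · sin θ_r = 1.335 × sin 17.2° = 1.335 × 0.2957 = 0.3948.
θ_i = arcsin(0.3948) = 23.25°.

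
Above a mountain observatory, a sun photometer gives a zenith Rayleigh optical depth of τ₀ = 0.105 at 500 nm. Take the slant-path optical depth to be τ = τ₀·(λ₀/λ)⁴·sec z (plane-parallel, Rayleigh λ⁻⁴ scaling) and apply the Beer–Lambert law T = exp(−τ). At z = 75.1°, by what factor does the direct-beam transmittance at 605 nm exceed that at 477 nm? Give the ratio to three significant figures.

1.35

Airmass: sec 75.1° = 3.8890.
τ(605 nm) = 0.105 × (500/605)⁴ × 3.8890 = 0.105 × 0.4665 × 3.8890 = 0.1905.
τ(477 nm) = 0.105 × (500/477)⁴ × 3.8890 = 0.105 × 1.2073 × 3.8890 = 0.4930.
T(605)/T(477) = exp(τ_B − τ_A) = exp(0.3025) = 1.3532.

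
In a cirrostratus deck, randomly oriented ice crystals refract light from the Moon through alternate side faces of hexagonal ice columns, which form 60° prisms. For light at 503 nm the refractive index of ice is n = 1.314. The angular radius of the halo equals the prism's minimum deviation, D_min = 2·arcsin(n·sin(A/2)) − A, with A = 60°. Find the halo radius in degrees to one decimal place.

22.1°

n·sin(A/2) = 1.314 × sin 30° = 1.314 × 0.5000 = 0.6570.
D_min = 2·arcsin(0.6570) − 60° = 2 × 41.071° − 60° = 22.143°.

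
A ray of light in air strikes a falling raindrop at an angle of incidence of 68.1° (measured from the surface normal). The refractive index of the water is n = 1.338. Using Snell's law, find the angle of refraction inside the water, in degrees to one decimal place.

Snell: sin θ_r = sin θ_i / n = sin 68.1° / 1.338 = 0.9278 / 1.338 = 0.6935.
θ_r = arcsin(0.6935) = 43.90°.

43.9°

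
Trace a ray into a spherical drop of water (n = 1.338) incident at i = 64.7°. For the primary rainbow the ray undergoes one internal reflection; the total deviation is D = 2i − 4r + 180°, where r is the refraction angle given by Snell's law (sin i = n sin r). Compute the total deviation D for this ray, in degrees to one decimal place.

139.4°

sin r = sin 64.7° / 1.338 = 0.9041/1.338 = 0.6757; r = 42.51°.
D = 2·64.7° − 4·42.51° + 180° = 129.40° − 170.03° + 180° = 139.37°.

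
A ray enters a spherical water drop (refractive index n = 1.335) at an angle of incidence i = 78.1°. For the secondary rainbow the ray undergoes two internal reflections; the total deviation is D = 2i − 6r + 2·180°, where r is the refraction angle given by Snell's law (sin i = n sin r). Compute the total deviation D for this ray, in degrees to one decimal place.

233.4°

sin r = sin 78.1° / 1.335 = 0.9785/1.335 = 0.7330; r = 47.14°.
D = 2·78.1° − 6·47.14° + 2·180° = 156.20° − 282.81° + 360° = 233.39°.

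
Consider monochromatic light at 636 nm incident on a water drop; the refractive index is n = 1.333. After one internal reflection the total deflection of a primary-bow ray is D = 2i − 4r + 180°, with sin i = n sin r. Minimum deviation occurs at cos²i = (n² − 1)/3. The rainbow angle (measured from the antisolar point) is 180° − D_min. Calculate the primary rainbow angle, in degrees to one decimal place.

42.1°

cos²i = (1.77689 − 1)/3 = 0.25896; i = arccos(0.50888) = 59.410°.
sin r = sin 59.410°/1.333 = 0.64579; r = 40.225°.
D_min = 2·59.410° − 4·40.225° + 180° = 137.922°.
Rainbow angle = 180° − D_min = 42.078°.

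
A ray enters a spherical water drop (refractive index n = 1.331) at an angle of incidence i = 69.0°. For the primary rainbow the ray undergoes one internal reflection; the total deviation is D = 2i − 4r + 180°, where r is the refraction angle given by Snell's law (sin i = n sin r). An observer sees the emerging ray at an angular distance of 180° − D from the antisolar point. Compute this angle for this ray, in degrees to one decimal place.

40.2°

sin r = sin 69.0° / 1.331 = 0.9336/1.331 = 0.7014; r = 44.54°.
D = 2·69.0° − 4·44.54° + 180° = 138.00° − 178.16° + 180° = 139.84°.
Angle from antisolar point = 180° − D = 40.16°.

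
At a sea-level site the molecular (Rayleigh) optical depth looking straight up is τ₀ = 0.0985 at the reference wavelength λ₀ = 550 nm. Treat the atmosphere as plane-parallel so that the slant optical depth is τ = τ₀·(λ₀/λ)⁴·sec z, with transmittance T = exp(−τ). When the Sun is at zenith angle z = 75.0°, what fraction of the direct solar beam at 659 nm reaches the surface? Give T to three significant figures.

sec 75.0° = 3.8637.
τ = 0.0985 × (550/659)⁴ × 3.8637 = 0.0985 × 0.4852 × 3.8637 = 0.1846.
T = exp(−0.1846) = 0.8314.

0.831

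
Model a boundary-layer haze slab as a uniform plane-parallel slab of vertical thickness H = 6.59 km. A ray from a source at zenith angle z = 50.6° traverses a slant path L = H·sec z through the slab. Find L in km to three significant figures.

10.4 km

sec z = 1/cos 50.6° = 1.5755.
L = 6.59 × 1.5755 = 10.382 km.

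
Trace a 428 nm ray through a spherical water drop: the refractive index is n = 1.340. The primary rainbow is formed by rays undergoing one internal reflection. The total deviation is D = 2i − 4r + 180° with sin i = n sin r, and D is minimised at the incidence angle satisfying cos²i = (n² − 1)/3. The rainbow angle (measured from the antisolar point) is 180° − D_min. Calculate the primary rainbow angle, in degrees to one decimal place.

cos²i = (1.79560 − 1)/3 = 0.26520; i = arccos(0.51498) = 59.004°.
sin r = sin 59.004°/1.340 = 0.63971; r = 39.770°.
D_min = 2·59.004° − 4·39.770° + 180° = 138.929°.
Rainbow angle = 180° − D_min = 41.071°.

41.1°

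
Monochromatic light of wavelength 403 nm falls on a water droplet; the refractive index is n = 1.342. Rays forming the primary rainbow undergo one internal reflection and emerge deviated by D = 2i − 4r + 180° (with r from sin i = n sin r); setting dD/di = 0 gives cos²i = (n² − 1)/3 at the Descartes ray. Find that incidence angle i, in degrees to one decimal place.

cos²i = (1.342² − 1)/3 = (1.80096 − 1)/3 = 0.26699.
cos i = 0.51671, so i = 58.888°.

58.9°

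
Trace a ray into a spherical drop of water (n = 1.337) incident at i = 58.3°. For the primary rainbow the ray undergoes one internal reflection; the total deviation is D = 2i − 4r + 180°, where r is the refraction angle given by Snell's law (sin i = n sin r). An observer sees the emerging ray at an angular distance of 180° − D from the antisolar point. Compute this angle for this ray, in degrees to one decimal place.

sin r = sin 58.3° / 1.337 = 0.8508/1.337 = 0.6364; r = 39.52°.
D = 2·58.3° − 4·39.52° + 180° = 116.60° − 158.08° + 180° = 138.52°.
Angle from antisolar point = 180° − D = 41.48°.

41.5°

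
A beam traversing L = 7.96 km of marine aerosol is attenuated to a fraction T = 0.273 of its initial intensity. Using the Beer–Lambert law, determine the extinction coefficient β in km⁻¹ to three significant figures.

0.163 km⁻¹

Beer–Lambert: T = exp(−βL) ⇒ β = −ln(T)/L = −ln(0.273)/7.96 = 1.2983/7.96 = 0.1631 km⁻¹.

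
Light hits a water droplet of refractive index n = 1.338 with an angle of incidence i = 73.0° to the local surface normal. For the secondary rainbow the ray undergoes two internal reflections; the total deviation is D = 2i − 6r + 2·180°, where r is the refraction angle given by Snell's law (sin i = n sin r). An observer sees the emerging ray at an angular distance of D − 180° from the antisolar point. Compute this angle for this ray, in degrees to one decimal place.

52.3°

sin r = sin 73.0° / 1.338 = 0.9563/1.338 = 0.7147; r = 45.62°.
D = 2·73.0° − 6·45.62° + 2·180° = 146.00° − 273.72° + 360° = 232.28°.
Angle from antisolar point = D − 180° = 52.28°.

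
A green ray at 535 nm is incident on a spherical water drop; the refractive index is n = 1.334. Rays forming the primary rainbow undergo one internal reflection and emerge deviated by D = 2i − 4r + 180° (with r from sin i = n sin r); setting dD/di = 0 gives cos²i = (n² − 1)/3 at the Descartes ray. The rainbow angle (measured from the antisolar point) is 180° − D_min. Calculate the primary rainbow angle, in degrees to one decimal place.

cos²i = (1.77956 − 1)/3 = 0.25985; i = arccos(0.50976) = 59.352°.
sin r = sin 59.352°/1.334 = 0.64492; r = 40.159°.
D_min = 2·59.352° − 4·40.159° + 180° = 138.067°.
Rainbow angle = 180° − D_min = 41.933°.

41.9°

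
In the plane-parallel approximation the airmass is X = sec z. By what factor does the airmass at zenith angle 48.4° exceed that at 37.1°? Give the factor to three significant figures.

X(48.4°)/X(37.1°) = sec 48.4° / sec 37.1° = cos 37.1° / cos 48.4° = 0.7976/0.6639 = 1.2013.

1.20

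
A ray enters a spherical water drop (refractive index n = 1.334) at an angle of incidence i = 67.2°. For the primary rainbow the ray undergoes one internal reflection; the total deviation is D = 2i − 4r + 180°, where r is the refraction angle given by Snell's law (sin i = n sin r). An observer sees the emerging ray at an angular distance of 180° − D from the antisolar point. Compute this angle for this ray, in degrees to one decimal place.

40.5°

sin r = sin 67.2° / 1.334 = 0.9219/1.334 = 0.6911; r = 43.71°.
D = 2·67.2° − 4·43.71° + 180° = 134.40° − 174.85° + 180° = 139.55°.
Angle from antisolar point = 180° − D = 40.45°.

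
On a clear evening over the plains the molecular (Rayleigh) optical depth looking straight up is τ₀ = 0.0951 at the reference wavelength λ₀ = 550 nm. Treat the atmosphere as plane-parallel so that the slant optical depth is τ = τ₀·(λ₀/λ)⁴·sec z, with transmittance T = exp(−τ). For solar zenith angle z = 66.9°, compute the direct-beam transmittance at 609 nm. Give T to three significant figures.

sec 66.9° = 2.5488.
τ = 0.0951 × (550/609)⁴ × 2.5488 = 0.0951 × 0.6652 × 2.5488 = 0.1613.
T = exp(−0.1613) = 0.8511.

0.851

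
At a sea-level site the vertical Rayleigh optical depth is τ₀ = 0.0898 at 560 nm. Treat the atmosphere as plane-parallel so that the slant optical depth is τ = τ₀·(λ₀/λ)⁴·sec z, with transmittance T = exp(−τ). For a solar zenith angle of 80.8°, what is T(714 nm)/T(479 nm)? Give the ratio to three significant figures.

2.31

Airmass: sec 80.8° = 6.2546.
τ(714 nm) = 0.0898 × (560/714)⁴ × 6.2546 = 0.0898 × 0.3784 × 6.2546 = 0.2125.
τ(479 nm) = 0.0898 × (560/479)⁴ × 6.2546 = 0.0898 × 1.8681 × 6.2546 = 1.0493.
T(714)/T(479) = exp(τ_B − τ_A) = exp(0.8367) = 2.3088.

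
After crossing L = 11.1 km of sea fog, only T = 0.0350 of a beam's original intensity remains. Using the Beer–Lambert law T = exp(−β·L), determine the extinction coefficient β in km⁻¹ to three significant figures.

Beer–Lambert: T = exp(−βL) ⇒ β = −ln(T)/L = −ln(0.0350)/11.1 = 3.3524/11.1 = 0.302 km⁻¹.

0.302 km⁻¹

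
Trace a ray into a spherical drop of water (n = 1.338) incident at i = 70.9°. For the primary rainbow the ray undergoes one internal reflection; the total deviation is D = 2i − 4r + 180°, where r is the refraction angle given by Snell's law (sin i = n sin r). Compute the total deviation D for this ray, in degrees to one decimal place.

142.1°

sin r = sin 70.9° / 1.338 = 0.9449/1.338 = 0.7062; r = 44.93°.
D = 2·70.9° − 4·44.93° + 180° = 141.80° − 179.72° + 180° = 142.08°.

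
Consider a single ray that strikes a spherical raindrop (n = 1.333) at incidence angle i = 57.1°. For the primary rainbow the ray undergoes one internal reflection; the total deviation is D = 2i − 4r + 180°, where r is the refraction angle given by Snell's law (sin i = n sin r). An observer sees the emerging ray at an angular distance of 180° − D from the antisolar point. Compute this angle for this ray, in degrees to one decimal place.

sin r = sin 57.1° / 1.333 = 0.8396/1.333 = 0.6299; r = 39.04°.
D = 2·57.1° − 4·39.04° + 180° = 114.20° − 156.16° + 180° = 138.04°.
Angle from antisolar point = 180° − D = 41.96°.

42.0°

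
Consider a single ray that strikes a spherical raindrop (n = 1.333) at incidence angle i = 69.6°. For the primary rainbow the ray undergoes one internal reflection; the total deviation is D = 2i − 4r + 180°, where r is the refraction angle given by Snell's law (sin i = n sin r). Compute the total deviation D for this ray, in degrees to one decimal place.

140.5°

sin r = sin 69.6° / 1.333 = 0.9373/1.333 = 0.7031; r = 44.68°.
D = 2·69.6° − 4·44.68° + 180° = 139.20° − 178.72° + 180° = 140.48°.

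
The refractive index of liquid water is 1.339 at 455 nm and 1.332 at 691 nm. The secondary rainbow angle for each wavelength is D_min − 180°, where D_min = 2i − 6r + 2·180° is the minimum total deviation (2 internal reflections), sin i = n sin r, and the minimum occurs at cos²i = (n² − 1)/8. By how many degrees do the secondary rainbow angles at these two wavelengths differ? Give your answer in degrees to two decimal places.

1.82°

At 455 nm (n = 1.339): cos²i = 0.09912 → i = 71.650°, r = 45.141°, D_min = 232.451°, rainbow angle = 52.451°.
At 691 nm (n = 1.332): cos²i = 0.09678 → i = 71.875°, r = 45.520°, D_min = 230.628°, rainbow angle = 50.628°.
Angular width = |52.451° − 50.628°| = 1.823°.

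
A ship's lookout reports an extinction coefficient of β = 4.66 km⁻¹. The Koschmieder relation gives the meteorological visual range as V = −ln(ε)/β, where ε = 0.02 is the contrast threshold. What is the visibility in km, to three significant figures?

0.839 km

V = −ln(0.02) / 4.66 = 3.912 / 4.66 = 0.8395 km.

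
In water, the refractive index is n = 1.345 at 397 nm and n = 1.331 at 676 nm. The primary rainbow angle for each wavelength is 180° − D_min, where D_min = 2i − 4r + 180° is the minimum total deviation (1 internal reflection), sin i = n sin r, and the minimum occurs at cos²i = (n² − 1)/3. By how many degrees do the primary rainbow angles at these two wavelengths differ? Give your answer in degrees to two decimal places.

At 397 nm (n = 1.345): cos²i = 0.26967 → i = 58.715°, r = 39.448°, D_min = 139.635°, rainbow angle = 40.365°.
At 676 nm (n = 1.331): cos²i = 0.25719 → i = 59.527°, r = 40.356°, D_min = 137.630°, rainbow angle = 42.370°.
Angular width = |40.365° − 42.370°| = 2.005°.

2.01°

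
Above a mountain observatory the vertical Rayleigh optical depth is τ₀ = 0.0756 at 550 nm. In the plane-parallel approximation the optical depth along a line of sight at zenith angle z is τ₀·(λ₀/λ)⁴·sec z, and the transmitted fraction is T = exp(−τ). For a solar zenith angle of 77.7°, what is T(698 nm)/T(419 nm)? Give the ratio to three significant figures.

2.50

Airmass: sec 77.7° = 4.6942.
τ(698 nm) = 0.0756 × (550/698)⁴ × 4.6942 = 0.0756 × 0.3855 × 4.6942 = 0.1368.
τ(419 nm) = 0.0756 × (550/419)⁴ × 4.6942 = 0.0756 × 2.9689 × 4.6942 = 1.0536.
T(698)/T(419) = exp(τ_B − τ_A) = exp(0.9168) = 2.5013.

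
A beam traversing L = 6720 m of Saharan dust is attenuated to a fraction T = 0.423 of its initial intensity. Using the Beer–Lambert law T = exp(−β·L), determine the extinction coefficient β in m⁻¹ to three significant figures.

Beer–Lambert: T = exp(−βL) ⇒ β = −ln(T)/L = −ln(0.423)/6720 = 0.8604/6720 = 0.000128 m⁻¹.

0.000128 m⁻¹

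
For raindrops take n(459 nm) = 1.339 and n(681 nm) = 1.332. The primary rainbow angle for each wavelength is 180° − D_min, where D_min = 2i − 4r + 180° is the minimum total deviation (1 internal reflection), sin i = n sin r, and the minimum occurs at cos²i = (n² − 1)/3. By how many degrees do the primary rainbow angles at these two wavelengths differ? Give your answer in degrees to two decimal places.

At 459 nm (n = 1.339): cos²i = 0.26431 → i = 59.062°, r = 39.834°, D_min = 138.786°, rainbow angle = 41.214°.
At 681 nm (n = 1.332): cos²i = 0.25807 → i = 59.469°, r = 40.290°, D_min = 137.776°, rainbow angle = 42.224°.
Angular width = |41.214° − 42.224°| = 1.010°.

1.01°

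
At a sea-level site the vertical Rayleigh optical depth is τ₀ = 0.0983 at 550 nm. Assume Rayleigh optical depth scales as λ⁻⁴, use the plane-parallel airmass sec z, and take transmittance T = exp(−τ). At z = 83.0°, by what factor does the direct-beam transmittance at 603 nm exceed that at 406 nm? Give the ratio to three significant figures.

8.66

Airmass: sec 83.0° = 8.2055.
τ(603 nm) = 0.0983 × (550/603)⁴ × 8.2055 = 0.0983 × 0.6921 × 8.2055 = 0.5583.
τ(406 nm) = 0.0983 × (550/406)⁴ × 8.2055 = 0.0983 × 3.3678 × 8.2055 = 2.7165.
T(603)/T(406) = exp(τ_B − τ_A) = exp(2.1582) = 8.6556.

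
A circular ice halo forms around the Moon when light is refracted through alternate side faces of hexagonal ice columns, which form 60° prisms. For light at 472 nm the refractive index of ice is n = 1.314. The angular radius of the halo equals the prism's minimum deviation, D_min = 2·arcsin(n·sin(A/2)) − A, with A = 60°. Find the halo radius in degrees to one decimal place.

22.1°

n·sin(A/2) = 1.314 × sin 30° = 1.314 × 0.5000 = 0.6570.
D_min = 2·arcsin(0.6570) − 60° = 2 × 41.071° − 60° = 22.143°.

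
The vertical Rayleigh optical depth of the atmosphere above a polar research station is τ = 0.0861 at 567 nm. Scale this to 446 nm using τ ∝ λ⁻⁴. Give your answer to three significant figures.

τ(446 nm) = τ(567 nm) × (567/446)⁴ = 0.0861 × (1.2713)⁴ = 0.0861 × 2.6121 = 0.2249.

0.225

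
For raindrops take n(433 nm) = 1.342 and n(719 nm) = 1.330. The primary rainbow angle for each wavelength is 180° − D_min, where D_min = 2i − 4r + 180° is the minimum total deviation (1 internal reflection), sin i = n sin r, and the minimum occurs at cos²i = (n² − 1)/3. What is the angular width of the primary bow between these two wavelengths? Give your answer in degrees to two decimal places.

At 433 nm (n = 1.342): cos²i = 0.26699 → i = 58.888°, r = 39.641°, D_min = 139.213°, rainbow angle = 40.787°.
At 719 nm (n = 1.330): cos²i = 0.25630 → i = 59.585°, r = 40.422°, D_min = 137.484°, rainbow angle = 42.516°.
Angular width = |40.787° − 42.516°| = 1.729°.

1.73°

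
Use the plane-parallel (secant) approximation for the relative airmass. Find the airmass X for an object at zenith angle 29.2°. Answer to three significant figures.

X = sec z = 1/cos 29.2° = 1/0.8729 = 1.1456.

1.15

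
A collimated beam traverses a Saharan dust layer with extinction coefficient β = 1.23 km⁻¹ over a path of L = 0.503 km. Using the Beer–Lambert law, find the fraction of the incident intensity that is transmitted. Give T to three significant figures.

τ = β·L = 1.23 × 0.503 = 0.6187.
T = exp(−0.6187) = 0.5386.

0.539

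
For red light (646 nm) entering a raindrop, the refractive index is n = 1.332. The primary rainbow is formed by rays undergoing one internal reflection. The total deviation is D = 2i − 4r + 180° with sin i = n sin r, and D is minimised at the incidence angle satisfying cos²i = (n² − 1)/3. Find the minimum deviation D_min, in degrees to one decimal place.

cos²i = (1.77422 − 1)/3 = 0.25807; i = arccos(0.50801) = 59.469°.
sin r = sin 59.469°/1.332 = 0.64666; r = 40.290°.
D_min = 2·59.469° − 4·40.290° + 180° = 137.776°.

137.8°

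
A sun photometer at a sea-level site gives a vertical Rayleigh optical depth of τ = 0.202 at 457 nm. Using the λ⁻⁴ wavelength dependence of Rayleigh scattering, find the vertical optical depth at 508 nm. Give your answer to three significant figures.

0.132

τ(508 nm) = τ(457 nm) × (457/508)⁴ = 0.202 × (0.8996)⁴ = 0.202 × 0.6550 = 0.1323.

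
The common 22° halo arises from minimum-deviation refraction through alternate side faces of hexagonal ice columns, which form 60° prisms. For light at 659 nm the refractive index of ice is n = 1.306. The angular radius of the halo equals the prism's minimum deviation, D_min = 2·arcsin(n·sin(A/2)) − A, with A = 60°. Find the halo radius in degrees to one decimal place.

21.5°

n·sin(A/2) = 1.306 × sin 30° = 1.306 × 0.5000 = 0.6530.
D_min = 2·arcsin(0.6530) − 60° = 2 × 40.768° − 60° = 21.536°.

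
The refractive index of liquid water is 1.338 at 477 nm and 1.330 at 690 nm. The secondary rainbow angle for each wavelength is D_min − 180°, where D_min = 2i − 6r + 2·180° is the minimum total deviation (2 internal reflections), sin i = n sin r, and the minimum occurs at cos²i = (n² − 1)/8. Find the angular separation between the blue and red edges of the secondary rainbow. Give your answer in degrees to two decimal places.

At 477 nm (n = 1.338): cos²i = 0.09878 → i = 71.682°, r = 45.195°, D_min = 232.193°, rainbow angle = 52.193°.
At 690 nm (n = 1.330): cos²i = 0.09611 → i = 71.940°, r = 45.630°, D_min = 230.101°, rainbow angle = 50.101°.
Angular width = |52.193° − 50.101°| = 2.092°.

2.09°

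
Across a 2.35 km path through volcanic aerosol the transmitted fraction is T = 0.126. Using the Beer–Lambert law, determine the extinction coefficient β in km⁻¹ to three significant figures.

0.881 km⁻¹

Beer–Lambert: T = exp(−βL) ⇒ β = −ln(T)/L = −ln(0.126)/2.35 = 2.0715/2.35 = 0.8815 km⁻¹.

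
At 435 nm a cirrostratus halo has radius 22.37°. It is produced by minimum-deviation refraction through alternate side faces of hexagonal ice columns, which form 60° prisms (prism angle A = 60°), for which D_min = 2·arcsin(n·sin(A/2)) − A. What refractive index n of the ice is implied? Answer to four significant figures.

Rearranging: n = sin((D_min + A)/2) / sin(A/2).
(D_min + A)/2 = (22.37° + 60°)/2 = 41.185°.
n = sin 41.185° / sin 30° = 0.6585 / 0.5000 = 1.3170.

1.317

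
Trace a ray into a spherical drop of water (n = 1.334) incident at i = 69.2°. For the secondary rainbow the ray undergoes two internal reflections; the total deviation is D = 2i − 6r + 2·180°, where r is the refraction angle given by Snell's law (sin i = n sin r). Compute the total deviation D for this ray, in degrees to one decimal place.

231.5°

sin r = sin 69.2° / 1.334 = 0.9348/1.334 = 0.7008; r = 44.49°.
D = 2·69.2° − 6·44.49° + 2·180° = 138.40° − 266.93° + 360° = 231.47°.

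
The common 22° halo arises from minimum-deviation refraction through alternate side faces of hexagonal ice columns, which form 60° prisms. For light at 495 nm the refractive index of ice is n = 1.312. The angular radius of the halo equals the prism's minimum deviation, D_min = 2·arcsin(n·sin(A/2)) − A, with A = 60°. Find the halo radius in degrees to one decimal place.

n·sin(A/2) = 1.312 × sin 30° = 1.312 × 0.5000 = 0.6560.
D_min = 2·arcsin(0.6560) − 60° = 2 × 40.996° − 60° = 21.991°.

22.0°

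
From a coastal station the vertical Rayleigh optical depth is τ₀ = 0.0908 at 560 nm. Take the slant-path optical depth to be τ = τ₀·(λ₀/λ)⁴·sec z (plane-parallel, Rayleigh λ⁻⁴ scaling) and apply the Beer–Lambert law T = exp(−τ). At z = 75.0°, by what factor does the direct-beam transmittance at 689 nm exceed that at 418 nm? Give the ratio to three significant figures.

Airmass: sec 75.0° = 3.8637.
τ(689 nm) = 0.0908 × (560/689)⁴ × 3.8637 = 0.0908 × 0.4364 × 3.8637 = 0.1531.
τ(418 nm) = 0.0908 × (560/418)⁴ × 3.8637 = 0.0908 × 3.2214 × 3.8637 = 1.1302.
T(689)/T(418) = exp(τ_B − τ_A) = exp(0.9771) = 2.6566.

2.66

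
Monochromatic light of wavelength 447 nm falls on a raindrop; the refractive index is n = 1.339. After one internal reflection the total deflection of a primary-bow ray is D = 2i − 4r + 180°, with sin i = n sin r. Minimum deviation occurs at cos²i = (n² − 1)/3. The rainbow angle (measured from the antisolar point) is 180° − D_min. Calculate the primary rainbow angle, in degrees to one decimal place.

41.2°

cos²i = (1.79292 − 1)/3 = 0.26431; i = arccos(0.51411) = 59.062°.
sin r = sin 59.062°/1.339 = 0.64057; r = 39.834°.
D_min = 2·59.062° − 4·39.834° + 180° = 138.786°.
Rainbow angle = 180° − D_min = 41.214°.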